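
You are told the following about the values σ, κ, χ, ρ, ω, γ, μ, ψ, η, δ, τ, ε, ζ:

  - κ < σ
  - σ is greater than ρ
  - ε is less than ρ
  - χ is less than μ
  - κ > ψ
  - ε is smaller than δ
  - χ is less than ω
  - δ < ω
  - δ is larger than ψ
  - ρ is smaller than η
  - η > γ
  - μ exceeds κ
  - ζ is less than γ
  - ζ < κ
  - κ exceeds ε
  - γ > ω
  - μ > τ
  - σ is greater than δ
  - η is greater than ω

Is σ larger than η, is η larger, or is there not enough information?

undetermined

Following every chain through η: below η we get ζ, χ, ε, ρ, ψ, δ, ω, γ.
σ is not reached, and no chain runs the other way from σ to η.
So the given relations leave the order of η and σ undetermined.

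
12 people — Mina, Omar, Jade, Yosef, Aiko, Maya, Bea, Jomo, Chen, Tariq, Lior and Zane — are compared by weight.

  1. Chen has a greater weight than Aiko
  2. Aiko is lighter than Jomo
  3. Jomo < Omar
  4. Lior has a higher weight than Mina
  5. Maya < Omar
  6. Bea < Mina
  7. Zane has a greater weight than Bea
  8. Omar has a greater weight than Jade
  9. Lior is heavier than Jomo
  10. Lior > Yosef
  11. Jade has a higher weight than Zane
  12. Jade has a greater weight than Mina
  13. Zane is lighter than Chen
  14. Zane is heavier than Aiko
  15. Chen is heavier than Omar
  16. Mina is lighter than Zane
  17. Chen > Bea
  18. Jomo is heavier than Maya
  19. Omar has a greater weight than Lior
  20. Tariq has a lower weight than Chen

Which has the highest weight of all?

Chaining downward from Chen: directly below it, Bea, Aiko, Tariq, Zane, Omar; then Maya, Mina, Jade, Jomo, Lior; then Yosef.
That covers every other element, and nothing is given above Chen, so Chen is the highest weight.

Chen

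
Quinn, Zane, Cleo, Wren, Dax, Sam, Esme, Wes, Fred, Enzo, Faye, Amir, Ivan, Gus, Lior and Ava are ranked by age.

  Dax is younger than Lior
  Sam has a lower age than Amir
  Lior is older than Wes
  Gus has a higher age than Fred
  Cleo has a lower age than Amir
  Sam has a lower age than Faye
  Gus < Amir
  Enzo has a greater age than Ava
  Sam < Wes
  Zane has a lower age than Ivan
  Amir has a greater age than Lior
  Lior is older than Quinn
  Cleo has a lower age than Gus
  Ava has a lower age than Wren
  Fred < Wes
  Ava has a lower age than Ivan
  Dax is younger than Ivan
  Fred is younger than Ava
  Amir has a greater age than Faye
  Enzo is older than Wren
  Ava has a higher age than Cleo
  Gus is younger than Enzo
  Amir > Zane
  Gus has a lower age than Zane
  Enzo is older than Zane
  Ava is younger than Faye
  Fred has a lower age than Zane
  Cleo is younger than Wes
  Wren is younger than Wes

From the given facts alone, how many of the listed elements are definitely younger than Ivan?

6

From Ivan the given relations immediately reach Dax, Ava, Zane.
From those, Cleo, Fred, Gus — 6 in total.
No other element is forced below Ivan by the given relations, so the count is 6.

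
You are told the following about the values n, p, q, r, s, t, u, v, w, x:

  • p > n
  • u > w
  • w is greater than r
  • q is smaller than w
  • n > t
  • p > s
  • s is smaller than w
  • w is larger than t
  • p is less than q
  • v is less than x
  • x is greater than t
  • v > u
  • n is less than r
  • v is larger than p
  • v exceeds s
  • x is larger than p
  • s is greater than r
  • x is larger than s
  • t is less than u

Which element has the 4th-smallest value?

s

The consecutive relations fix a unique order: t < n < r < s < p < q < w < u < v < x.
The 4th smallest is s.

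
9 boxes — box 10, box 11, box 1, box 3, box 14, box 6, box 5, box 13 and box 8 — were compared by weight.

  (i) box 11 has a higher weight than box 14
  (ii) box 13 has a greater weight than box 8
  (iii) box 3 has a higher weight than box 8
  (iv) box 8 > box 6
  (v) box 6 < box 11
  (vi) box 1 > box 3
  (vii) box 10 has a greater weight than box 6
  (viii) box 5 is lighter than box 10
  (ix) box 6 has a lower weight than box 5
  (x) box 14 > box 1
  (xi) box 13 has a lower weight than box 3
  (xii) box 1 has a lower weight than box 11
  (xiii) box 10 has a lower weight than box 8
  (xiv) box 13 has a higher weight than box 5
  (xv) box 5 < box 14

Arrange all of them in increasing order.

box 6 < box 5 < box 10 < box 8 < box 13 < box 3 < box 1 < box 14 < box 11

The consecutive links are each given: box 6 < box 5; box 5 < box 10; box 10 < box 8; box 8 < box 13; box 13 < box 3; box 3 < box 1; box 1 < box 14; box 14 < box 11.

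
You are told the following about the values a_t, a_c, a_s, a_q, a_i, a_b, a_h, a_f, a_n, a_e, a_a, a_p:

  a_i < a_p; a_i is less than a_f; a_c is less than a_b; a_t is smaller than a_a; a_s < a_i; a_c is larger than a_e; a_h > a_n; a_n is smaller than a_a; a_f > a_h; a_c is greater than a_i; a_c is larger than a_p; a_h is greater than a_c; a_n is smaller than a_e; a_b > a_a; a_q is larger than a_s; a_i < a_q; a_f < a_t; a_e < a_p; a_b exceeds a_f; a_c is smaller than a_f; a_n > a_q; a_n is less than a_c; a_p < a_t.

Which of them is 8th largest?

a_e

Piecing the relations together gives one ordering: a_s < a_i < a_q < a_n < a_e < a_p < a_c < a_h < a_f < a_t < a_a < a_b.
The 8th largest is a_e.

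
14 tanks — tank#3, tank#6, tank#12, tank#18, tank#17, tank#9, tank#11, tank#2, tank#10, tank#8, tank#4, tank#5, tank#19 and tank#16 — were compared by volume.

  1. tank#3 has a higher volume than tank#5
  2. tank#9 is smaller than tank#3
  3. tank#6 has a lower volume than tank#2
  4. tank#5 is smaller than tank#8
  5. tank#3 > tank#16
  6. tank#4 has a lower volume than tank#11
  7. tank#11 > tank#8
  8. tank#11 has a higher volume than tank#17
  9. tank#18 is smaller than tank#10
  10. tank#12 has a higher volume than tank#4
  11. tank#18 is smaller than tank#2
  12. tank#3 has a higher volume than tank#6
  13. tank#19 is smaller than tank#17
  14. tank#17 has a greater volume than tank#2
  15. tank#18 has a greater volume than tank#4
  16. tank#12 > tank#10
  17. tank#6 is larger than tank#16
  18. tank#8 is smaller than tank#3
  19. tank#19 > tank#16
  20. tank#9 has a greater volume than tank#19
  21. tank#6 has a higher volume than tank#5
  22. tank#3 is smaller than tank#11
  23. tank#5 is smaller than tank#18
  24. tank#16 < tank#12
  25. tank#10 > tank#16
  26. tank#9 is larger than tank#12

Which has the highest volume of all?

Chaining downward from tank#11: directly below it, tank#4, tank#8, tank#17, tank#3; then tank#16, tank#5, tank#19, tank#6, tank#2, tank#9; then tank#18, tank#12; then tank#10.
That covers every other element, and nothing is given above tank#11, so tank#11 is the highest volume.

tank#11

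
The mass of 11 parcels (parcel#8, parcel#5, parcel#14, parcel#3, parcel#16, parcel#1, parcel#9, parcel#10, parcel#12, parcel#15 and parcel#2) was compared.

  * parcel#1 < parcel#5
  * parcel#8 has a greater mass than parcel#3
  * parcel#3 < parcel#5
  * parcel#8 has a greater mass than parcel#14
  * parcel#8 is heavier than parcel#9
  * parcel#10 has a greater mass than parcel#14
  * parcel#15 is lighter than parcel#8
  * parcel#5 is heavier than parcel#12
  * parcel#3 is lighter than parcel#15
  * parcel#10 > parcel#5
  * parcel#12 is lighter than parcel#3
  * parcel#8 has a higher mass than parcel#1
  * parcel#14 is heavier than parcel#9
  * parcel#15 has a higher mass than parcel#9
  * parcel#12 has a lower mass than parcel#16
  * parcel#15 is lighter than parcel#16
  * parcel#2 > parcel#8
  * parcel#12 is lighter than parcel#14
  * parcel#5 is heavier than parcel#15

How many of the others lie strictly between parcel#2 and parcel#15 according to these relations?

The relations place parcel#15 below parcel#2. An element lies strictly between them when it is forced above parcel#15 and also forced below parcel#2.
Above parcel#15: {parcel#16, parcel#5, parcel#8, parcel#10}. Below parcel#2: {parcel#12, parcel#3, parcel#9, parcel#1, parcel#14, parcel#8}.
Intersection: {parcel#8} — 1.

1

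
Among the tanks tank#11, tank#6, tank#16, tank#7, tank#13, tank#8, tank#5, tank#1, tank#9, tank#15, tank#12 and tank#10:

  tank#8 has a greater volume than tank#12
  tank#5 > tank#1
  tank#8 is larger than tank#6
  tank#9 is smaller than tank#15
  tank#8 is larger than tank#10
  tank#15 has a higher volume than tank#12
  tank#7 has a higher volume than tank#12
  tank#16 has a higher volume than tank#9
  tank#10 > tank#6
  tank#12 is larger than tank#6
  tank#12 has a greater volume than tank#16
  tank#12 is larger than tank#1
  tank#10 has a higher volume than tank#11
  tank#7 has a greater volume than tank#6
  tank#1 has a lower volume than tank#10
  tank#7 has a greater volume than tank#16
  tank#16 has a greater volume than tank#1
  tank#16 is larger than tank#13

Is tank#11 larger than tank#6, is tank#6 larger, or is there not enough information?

undetermined

Following every chain through tank#6: above tank#6 we get tank#12, tank#15, tank#10, tank#7, tank#8.
tank#11 is not reached, and no chain runs the other way from tank#11 to tank#6.
So the given relations leave the order of tank#6 and tank#11 undetermined.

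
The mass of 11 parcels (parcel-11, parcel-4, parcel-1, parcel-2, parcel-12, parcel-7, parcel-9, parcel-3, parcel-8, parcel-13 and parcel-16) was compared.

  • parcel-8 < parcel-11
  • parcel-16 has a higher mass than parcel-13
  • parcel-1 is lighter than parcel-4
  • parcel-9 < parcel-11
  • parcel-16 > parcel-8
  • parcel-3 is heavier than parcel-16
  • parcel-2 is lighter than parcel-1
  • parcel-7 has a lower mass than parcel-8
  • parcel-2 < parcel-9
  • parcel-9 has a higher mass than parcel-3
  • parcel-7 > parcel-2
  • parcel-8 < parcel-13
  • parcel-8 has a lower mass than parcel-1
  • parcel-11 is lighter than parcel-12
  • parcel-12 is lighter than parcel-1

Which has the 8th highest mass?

parcel-13

Piecing the relations together gives one ordering: parcel-2 < parcel-7 < parcel-8 < parcel-13 < parcel-16 < parcel-3 < parcel-9 < parcel-11 < parcel-12 < parcel-1 < parcel-4.
Counting 8 from the largest end gives parcel-13.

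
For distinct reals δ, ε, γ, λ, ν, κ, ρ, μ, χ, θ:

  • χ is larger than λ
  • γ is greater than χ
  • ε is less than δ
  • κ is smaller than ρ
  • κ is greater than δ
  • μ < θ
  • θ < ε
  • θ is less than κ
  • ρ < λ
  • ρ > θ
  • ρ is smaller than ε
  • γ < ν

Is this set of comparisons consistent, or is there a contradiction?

We have ρ < ε stated directly, yet also ε < δ < κ < ρ by chaining the others — so ε < ρ. Contradiction.

inconsistent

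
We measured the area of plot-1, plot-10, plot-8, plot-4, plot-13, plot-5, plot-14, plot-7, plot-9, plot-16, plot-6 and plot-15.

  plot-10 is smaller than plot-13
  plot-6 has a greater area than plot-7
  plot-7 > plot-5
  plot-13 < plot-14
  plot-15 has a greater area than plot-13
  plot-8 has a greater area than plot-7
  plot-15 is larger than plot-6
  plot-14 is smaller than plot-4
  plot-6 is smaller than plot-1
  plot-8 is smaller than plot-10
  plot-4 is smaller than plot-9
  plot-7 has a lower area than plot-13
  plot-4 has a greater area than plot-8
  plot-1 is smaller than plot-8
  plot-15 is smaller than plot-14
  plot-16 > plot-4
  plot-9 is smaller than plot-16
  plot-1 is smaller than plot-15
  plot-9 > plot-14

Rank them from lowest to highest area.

The consecutive links are each given: plot-5 < plot-7; plot-7 < plot-6; plot-6 < plot-1; plot-1 < plot-8; plot-8 < plot-10; plot-10 < plot-13; plot-13 < plot-15; plot-15 < plot-14; plot-14 < plot-4; plot-4 < plot-9; plot-9 < plot-16.

plot-5 < plot-7 < plot-6 < plot-1 < plot-8 < plot-10 < plot-13 < plot-15 < plot-14 < plot-4 < plot-9 < plot-16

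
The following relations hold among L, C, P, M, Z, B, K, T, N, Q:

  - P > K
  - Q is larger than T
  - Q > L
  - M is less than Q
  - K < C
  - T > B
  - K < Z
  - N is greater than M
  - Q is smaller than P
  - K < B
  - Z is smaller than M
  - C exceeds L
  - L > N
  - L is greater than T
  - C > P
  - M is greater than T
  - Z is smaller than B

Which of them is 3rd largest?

Q

Chaining the given pairs: K < Z < B < T < M < N < L < Q < P < C.
The 3rd largest is Q.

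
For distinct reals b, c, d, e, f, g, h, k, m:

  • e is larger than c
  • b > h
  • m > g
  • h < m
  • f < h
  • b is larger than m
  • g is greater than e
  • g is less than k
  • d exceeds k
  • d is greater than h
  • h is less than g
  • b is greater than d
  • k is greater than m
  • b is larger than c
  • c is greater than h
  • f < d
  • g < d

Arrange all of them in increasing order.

f < h < c < e < g < m < k < d < b

The consecutive links are each given: f < h; h < c; c < e; e < g; g < m; m < k; k < d; d < b.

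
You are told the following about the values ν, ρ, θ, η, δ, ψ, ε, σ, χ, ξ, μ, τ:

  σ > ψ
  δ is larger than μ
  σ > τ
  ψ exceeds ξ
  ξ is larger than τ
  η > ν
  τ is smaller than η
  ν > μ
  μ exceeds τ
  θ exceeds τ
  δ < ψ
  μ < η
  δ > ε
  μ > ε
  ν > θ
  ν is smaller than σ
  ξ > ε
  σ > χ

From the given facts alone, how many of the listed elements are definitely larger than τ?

From τ the given relations immediately reach θ, ξ, μ, σ, η.
From those, δ, ν, ψ — 8 in total.
No other element is forced above τ by the given relations, so the count is 8.

8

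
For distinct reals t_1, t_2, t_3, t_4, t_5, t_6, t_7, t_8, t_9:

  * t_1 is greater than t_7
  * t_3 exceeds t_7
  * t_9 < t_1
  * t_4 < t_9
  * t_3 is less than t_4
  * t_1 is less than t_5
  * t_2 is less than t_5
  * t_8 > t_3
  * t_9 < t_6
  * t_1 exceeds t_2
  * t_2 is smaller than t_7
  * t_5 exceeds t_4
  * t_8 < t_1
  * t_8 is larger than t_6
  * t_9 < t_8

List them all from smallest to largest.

The consecutive links are each given: t_2 < t_7; t_7 < t_3; t_3 < t_4; t_4 < t_9; t_9 < t_6; t_6 < t_8; t_8 < t_1; t_1 < t_5.

t_2 < t_7 < t_3 < t_4 < t_9 < t_6 < t_8 < t_1 < t_5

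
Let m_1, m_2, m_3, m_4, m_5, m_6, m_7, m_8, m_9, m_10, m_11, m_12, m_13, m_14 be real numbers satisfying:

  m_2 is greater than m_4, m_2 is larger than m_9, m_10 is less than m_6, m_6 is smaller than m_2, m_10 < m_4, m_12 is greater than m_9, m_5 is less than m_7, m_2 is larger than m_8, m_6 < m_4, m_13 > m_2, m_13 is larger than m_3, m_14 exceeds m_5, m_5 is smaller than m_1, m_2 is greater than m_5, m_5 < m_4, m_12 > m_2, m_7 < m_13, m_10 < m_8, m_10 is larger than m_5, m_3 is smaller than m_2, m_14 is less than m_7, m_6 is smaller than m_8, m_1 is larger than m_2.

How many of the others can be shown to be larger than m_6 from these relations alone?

6

The elements the relations force above m_6 are m_4, m_8, m_2, m_12, m_1, m_13 — no chain reaches any other.
That is 6.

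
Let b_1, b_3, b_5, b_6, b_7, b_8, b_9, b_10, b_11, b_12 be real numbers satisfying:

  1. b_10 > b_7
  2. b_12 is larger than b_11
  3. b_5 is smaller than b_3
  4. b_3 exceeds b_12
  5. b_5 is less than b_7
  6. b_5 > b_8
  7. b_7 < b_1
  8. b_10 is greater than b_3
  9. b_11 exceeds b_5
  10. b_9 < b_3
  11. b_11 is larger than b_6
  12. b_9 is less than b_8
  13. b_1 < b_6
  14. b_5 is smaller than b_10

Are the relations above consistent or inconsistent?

consistent

The single ordering b_9 < b_8 < b_5 < b_7 < b_1 < b_6 < b_11 < b_12 < b_3 < b_10 satisfies every listed relation, so no contradiction arises.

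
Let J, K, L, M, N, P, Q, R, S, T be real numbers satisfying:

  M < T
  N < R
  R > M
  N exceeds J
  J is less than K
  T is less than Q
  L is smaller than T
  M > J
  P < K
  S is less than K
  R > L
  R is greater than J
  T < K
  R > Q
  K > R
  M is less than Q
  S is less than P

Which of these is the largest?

J is not greatest since J < N; L is not greatest since L < R; M is not greatest since M < T; N is not greatest since N < R; T is not greatest since T < K; Q is not greatest since Q < R; S is not greatest since S < P; P is not greatest since P < K; R is not greatest since R < K.
Only K has nothing above it, so K is the largest.

K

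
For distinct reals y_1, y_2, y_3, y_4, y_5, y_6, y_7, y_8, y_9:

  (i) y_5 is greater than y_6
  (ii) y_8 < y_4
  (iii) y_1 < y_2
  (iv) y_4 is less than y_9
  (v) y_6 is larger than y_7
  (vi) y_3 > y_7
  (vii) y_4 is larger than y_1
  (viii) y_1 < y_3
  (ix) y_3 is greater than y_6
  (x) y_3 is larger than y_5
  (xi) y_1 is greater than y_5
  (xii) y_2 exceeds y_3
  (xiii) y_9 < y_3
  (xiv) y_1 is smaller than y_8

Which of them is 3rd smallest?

Piecing the relations together gives one ordering: y_7 < y_6 < y_5 < y_1 < y_8 < y_4 < y_9 < y_3 < y_2.
The 3rd smallest is y_5.

y_5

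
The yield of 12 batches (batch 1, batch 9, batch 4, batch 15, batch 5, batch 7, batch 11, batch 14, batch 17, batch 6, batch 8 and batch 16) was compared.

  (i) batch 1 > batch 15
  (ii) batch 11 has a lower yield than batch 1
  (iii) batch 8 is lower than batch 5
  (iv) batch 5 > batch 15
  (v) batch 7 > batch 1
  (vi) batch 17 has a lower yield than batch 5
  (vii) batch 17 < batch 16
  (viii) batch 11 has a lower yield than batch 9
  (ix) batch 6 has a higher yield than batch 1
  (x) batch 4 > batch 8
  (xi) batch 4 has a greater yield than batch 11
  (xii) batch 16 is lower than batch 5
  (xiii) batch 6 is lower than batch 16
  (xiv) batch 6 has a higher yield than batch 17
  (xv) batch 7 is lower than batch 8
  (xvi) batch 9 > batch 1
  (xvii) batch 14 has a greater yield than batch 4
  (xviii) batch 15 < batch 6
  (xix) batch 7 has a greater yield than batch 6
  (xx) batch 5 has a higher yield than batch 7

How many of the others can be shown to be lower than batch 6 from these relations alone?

From batch 6 the given relations immediately reach batch 15, batch 1, batch 17.
From those, batch 11 — 4 in total.
Nothing else is reachable below batch 6; 4 in all.

4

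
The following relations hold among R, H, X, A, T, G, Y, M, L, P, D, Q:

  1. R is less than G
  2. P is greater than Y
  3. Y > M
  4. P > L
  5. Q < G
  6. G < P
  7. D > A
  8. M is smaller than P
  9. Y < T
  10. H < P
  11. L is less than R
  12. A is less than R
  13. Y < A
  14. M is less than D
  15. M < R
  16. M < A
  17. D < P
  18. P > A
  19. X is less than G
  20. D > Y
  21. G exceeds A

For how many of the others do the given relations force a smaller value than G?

The elements the relations force below G are M, Y, L, A, X, R, Q — no chain reaches any other.
That is 7.

7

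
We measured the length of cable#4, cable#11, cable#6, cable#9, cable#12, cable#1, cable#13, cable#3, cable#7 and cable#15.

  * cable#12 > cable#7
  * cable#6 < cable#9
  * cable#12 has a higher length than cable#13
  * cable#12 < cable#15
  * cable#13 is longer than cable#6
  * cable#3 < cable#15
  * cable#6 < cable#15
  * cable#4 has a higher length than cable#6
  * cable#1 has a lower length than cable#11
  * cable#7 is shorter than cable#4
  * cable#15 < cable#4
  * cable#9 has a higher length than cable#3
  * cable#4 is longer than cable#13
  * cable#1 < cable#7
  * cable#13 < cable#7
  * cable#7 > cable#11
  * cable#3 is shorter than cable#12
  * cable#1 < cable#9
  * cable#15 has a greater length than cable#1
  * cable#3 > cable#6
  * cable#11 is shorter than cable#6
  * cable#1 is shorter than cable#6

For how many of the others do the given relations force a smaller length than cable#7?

4

From cable#7 the given relations immediately reach cable#1, cable#11, cable#13.
From those, cable#6 — 4 in total.
Nothing else is reachable below cable#7; 4 in all.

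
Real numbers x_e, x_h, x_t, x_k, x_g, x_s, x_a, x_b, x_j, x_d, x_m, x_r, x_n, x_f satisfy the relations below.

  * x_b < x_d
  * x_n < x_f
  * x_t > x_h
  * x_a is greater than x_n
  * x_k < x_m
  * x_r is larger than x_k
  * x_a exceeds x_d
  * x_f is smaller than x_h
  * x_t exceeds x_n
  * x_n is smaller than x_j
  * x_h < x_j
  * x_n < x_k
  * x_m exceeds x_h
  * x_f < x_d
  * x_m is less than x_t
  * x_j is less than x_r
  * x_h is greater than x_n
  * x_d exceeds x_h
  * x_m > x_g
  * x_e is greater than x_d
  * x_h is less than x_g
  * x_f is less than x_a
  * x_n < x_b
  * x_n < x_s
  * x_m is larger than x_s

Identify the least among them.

Chaining upward from x_n: directly above it, x_k, x_f, x_h, x_s, x_b, x_j, x_t, x_a; then x_g, x_m, x_d, x_r; then x_e.
That covers every other element, and nothing is given below x_n, so x_n is the least.

x_n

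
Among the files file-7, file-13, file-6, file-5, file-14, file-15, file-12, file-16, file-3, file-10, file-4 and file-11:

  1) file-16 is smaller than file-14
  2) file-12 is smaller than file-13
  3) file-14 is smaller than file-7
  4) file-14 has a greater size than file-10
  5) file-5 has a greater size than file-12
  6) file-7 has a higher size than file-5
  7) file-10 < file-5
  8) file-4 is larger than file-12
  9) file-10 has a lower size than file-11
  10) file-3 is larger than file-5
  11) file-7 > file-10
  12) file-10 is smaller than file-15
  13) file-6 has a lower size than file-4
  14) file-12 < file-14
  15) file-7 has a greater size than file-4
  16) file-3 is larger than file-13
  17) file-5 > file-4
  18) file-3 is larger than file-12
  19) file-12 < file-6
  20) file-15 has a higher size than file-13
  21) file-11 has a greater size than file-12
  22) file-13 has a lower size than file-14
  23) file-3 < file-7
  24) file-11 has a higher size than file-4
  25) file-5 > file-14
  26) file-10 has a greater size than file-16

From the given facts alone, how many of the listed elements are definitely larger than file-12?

Directly above file-12: file-13, file-14, file-6, file-4, file-5, file-3, file-11.
One step further: file-15, file-7 (9 so far).
Nothing else is reachable above file-12; 9 in all.

9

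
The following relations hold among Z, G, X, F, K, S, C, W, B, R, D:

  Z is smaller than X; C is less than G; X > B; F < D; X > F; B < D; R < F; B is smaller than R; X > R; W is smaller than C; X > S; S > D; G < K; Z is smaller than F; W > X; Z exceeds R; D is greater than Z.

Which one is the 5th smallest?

D

Chaining the given pairs: B < R < Z < F < D < S < X < W < C < G < K.
The 5th smallest is D.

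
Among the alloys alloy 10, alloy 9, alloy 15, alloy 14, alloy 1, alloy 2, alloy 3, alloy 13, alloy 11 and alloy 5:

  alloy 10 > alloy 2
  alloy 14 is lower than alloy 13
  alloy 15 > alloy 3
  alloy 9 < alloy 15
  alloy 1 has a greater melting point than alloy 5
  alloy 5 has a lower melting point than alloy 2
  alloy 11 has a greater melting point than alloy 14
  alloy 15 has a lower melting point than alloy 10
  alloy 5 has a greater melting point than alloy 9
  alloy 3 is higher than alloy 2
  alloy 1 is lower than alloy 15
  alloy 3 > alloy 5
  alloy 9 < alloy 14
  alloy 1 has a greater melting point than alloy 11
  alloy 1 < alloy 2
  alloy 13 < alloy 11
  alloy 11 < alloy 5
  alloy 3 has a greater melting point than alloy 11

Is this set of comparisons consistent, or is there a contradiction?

The single ordering alloy 9 < alloy 14 < alloy 13 < alloy 11 < alloy 5 < alloy 1 < alloy 2 < alloy 3 < alloy 15 < alloy 10 satisfies every listed relation, so no contradiction arises.

consistent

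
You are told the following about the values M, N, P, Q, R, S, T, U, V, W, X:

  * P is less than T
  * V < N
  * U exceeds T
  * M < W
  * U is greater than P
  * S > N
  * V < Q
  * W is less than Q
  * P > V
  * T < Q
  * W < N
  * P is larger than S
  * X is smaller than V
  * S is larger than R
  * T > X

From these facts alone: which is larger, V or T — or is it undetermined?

T

V < N and N < S give V < S.
Then S < P extends the chain to P.
Then P < T extends the chain to T.
So T is larger.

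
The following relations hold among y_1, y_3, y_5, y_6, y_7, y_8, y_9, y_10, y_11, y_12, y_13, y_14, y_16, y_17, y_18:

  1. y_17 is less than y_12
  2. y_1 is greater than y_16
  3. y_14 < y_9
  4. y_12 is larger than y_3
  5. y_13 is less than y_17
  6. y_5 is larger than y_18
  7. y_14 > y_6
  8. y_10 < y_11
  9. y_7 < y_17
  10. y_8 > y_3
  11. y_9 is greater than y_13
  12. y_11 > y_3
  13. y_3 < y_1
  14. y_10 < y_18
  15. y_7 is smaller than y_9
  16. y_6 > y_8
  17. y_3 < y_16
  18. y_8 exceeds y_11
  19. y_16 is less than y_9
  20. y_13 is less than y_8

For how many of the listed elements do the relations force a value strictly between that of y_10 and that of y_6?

Chaining upward from y_10 reaches: y_11, y_8, y_18, y_14, y_5, y_9.
Chaining downward from y_6 reaches: y_3, y_13, y_11, y_8.
Strictly between y_10 and y_6 are those in both lists: y_11, y_8 — 2 elements.

2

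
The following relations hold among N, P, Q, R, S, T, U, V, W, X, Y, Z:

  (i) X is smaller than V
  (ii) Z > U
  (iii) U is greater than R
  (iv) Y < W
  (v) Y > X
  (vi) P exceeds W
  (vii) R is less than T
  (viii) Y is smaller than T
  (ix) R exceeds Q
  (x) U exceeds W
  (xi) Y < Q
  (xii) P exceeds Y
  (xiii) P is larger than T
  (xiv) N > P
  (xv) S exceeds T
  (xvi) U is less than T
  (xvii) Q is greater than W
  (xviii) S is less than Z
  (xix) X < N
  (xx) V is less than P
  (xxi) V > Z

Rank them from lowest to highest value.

Each adjacent pair is fixed by a given relation: X < Y; Y < W; W < Q; Q < R; R < U; U < T; T < S; S < Z; Z < V; V < P; P < N. Chaining them end to end gives the full order.

X < Y < W < Q < R < U < T < S < Z < V < P < N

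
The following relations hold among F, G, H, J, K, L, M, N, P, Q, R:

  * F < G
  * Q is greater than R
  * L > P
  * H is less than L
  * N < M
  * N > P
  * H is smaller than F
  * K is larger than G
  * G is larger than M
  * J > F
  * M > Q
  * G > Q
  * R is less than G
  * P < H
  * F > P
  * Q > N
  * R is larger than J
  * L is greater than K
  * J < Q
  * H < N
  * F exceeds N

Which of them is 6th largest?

R

Piecing the relations together gives one ordering: P < H < N < F < J < R < Q < M < G < K < L.
The 6th largest is R.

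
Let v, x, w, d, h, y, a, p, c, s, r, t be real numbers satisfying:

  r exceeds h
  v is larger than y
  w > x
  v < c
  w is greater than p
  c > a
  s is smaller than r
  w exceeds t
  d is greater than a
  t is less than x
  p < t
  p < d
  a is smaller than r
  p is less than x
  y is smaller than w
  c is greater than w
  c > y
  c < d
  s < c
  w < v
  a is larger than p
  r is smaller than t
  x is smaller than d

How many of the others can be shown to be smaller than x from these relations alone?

The elements the relations force below x are p, s, a, h, r, t — no chain reaches any other.
That is 6.

6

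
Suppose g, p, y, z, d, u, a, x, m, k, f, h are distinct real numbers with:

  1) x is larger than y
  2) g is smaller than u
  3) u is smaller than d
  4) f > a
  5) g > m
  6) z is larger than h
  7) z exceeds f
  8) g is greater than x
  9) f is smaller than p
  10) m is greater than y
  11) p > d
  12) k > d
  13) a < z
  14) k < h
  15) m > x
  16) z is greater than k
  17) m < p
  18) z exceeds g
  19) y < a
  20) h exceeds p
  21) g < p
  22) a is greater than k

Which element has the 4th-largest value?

f

The consecutive relations fix a unique order: y < x < m < g < u < d < k < a < f < p < h < z.
Counting 4 from the largest end gives f.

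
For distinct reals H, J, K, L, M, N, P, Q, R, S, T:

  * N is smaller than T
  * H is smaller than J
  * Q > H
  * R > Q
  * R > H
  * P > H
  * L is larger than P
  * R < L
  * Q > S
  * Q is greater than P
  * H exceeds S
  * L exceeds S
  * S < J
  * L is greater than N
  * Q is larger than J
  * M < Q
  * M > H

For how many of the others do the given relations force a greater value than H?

6

The elements the relations force above H are M, P, J, Q, R, L — no chain reaches any other.
That is 6.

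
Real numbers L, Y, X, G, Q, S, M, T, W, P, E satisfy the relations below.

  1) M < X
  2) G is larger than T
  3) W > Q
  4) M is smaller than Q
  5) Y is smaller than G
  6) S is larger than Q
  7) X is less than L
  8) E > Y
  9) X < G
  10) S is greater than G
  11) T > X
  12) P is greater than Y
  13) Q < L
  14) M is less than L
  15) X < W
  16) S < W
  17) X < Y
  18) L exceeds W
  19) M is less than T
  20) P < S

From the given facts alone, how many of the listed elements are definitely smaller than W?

8

From W the given relations immediately reach Q, X, S.
From those, M, G, P — 6 in total.
From those, T, Y — 8 in total.
Nothing else is reachable below W; 8 in all.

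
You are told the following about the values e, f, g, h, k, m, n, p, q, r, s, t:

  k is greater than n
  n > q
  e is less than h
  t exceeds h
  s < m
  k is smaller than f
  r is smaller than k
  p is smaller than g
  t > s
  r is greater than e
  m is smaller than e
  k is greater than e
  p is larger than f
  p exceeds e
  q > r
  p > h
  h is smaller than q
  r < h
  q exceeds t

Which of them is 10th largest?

Piecing the relations together gives one ordering: s < m < e < r < h < t < q < n < k < f < p < g.
Counting 10 from the largest end gives e.

e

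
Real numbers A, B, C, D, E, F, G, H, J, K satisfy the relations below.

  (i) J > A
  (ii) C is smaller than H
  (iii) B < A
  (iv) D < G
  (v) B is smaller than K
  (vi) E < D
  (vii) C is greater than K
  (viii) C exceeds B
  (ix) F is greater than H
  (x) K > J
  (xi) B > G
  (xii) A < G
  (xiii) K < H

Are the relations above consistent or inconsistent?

inconsistent

We have A < G stated directly, yet also G < B < A by chaining the others — so G < A. Contradiction.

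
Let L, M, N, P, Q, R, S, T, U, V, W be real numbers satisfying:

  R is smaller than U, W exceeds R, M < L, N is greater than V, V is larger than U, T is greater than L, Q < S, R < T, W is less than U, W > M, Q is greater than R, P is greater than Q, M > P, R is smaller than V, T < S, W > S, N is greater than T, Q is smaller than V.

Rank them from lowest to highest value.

R < Q < P < M < L < T < S < W < U < V < N

The consecutive links are each given: R < Q; Q < P; P < M; M < L; L < T; T < S; S < W; W < U; U < V; V < N.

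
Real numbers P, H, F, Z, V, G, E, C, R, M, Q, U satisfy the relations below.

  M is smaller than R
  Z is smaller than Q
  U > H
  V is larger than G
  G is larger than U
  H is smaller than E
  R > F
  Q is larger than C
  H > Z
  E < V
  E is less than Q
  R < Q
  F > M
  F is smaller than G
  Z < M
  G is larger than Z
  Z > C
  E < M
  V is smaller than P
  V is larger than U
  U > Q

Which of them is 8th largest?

Chaining the given pairs: C < Z < H < E < M < F < R < Q < U < G < V < P.
Counting 8 from the largest end gives M.

M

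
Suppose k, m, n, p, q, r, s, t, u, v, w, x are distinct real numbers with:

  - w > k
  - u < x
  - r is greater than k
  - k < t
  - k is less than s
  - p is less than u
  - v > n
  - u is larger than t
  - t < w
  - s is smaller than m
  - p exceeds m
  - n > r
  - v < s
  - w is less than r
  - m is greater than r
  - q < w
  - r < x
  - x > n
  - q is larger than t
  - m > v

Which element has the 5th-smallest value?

The consecutive relations fix a unique order: k < t < q < w < r < n < v < s < m < p < u < x.
The 5th smallest is r.

r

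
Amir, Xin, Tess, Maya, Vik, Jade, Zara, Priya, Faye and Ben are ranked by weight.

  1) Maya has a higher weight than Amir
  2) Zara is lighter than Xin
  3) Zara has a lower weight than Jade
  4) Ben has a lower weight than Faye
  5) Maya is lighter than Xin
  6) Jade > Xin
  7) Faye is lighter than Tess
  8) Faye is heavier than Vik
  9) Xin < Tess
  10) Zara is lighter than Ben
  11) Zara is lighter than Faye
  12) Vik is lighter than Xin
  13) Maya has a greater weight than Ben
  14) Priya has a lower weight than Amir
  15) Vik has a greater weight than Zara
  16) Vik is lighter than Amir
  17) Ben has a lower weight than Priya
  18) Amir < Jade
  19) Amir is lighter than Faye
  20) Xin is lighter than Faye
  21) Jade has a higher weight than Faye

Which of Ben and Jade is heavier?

Jade

Link the given pairs in sequence: Ben < Priya; Priya < Amir; Amir < Maya; Maya < Xin; Xin < Faye; Faye < Jade.
Chaining these gives Ben < Priya < Amir < Maya < Xin < Faye < Jade.
So Ben < Jade; Jade is the heavier of the two.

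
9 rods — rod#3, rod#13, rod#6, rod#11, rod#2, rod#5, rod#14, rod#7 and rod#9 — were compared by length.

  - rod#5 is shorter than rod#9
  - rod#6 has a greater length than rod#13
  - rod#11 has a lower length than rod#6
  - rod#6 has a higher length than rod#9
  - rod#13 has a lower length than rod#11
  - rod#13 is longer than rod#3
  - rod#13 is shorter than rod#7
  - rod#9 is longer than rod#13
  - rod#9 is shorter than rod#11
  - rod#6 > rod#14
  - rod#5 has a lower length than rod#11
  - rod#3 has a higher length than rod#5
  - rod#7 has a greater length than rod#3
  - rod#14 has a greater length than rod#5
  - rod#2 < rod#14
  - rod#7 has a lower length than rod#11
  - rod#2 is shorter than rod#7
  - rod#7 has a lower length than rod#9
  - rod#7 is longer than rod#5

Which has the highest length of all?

rod#5 is not greatest since rod#5 < rod#7; rod#3 is not greatest since rod#3 < rod#13; rod#2 is not greatest since rod#2 < rod#7; rod#13 is not greatest since rod#13 < rod#11; rod#14 is not greatest since rod#14 < rod#6; rod#7 is not greatest since rod#7 < rod#11; rod#9 is not greatest since rod#9 < rod#6; rod#11 is not greatest since rod#11 < rod#6.
Only rod#6 has nothing above it, so rod#6 is the highest length.

rod#6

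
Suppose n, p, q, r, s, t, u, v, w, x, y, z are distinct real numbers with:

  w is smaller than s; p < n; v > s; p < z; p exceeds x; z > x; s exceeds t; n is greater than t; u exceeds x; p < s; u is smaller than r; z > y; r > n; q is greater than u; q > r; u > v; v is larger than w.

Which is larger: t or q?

q

t < s < v < u < r < q, by transitivity through s, v, u, r.
So t < q; q is the larger of the two.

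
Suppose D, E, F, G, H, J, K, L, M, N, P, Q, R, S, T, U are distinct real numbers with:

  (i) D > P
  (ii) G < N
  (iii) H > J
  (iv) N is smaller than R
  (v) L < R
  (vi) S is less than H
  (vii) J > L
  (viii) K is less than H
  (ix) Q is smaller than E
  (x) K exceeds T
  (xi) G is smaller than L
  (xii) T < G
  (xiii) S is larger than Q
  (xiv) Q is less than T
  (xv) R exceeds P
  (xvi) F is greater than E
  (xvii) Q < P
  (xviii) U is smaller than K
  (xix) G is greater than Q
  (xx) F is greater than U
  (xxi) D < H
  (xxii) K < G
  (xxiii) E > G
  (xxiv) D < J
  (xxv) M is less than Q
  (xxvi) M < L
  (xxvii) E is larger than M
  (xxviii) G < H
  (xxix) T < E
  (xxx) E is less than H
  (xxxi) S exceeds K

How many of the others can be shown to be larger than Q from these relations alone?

Directly above Q: P, T, G, S, E.
One step further: K, N, D, F, L, H, R (12 so far).
One step further: J (13 so far).
Nothing else is reachable above Q; 13 in all.

13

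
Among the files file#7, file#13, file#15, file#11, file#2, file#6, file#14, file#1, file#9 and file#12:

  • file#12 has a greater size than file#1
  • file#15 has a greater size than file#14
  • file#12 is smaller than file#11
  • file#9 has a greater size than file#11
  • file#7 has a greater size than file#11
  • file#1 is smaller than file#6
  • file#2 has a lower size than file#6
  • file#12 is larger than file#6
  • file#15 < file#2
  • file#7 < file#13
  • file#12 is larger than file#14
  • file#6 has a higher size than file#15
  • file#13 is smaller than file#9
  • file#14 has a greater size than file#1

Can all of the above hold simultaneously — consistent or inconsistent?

consistent

The single ordering file#1 < file#14 < file#15 < file#2 < file#6 < file#12 < file#11 < file#7 < file#13 < file#9 satisfies every listed relation, so no contradiction arises.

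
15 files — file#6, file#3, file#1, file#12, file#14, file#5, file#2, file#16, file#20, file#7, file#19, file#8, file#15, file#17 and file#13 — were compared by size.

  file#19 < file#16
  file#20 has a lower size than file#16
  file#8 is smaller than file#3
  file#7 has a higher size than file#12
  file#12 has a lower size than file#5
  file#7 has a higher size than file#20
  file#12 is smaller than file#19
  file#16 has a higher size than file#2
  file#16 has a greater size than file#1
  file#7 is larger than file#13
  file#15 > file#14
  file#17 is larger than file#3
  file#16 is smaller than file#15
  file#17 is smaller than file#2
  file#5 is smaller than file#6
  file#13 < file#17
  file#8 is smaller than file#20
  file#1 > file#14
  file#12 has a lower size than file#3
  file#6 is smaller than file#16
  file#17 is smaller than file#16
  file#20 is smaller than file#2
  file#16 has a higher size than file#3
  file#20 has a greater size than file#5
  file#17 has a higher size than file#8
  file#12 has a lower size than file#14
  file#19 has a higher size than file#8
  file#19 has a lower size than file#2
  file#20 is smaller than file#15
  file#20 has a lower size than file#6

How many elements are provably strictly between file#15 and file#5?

4

The relations place file#5 below file#15. An element lies strictly between them when it is forced above file#5 and also forced below file#15.
Above file#5: {file#20, file#6, file#2, file#16, file#7}. Below file#15: {file#12, file#13, file#8, file#20, file#19, file#3, file#14, file#6, file#1, file#17, file#2, file#16}.
Intersection: {file#20, file#6, file#2, file#16} — 4.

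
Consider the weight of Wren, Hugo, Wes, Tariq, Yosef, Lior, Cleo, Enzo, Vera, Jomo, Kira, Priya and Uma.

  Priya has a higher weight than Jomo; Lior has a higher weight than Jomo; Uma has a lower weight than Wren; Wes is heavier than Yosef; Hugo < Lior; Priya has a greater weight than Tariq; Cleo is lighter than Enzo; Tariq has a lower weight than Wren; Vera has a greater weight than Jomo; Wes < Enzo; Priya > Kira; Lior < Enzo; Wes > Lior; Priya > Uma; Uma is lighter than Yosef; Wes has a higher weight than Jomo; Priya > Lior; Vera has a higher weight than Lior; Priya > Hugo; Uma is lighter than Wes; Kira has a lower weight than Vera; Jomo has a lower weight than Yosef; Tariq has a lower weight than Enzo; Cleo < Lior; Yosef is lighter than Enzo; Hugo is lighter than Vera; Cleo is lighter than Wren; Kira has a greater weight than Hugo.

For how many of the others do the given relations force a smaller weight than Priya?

7

From Priya the given relations immediately reach Hugo, Jomo, Kira, Tariq, Uma, Lior.
From those, Cleo — 7 in total.
No other element is forced below Priya by the given relations, so the count is 7.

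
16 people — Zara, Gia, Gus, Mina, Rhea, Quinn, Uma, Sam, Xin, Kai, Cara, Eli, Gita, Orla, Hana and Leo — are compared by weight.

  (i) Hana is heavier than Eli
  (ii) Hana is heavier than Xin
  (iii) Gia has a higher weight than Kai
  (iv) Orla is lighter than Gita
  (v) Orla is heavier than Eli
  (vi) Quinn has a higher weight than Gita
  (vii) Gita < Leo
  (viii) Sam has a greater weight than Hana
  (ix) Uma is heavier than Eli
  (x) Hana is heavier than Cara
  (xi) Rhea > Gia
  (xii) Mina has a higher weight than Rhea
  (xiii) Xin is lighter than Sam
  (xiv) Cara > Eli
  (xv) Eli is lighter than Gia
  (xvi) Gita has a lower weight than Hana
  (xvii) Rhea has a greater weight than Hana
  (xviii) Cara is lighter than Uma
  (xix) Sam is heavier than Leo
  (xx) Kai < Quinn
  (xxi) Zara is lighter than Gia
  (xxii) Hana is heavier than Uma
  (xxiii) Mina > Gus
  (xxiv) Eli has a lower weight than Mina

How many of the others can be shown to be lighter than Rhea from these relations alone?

10

The elements the relations force below Rhea are Eli, Xin, Cara, Zara, Kai, Uma, Orla, Gita, Hana, Gia — no chain reaches any other.
That is 10.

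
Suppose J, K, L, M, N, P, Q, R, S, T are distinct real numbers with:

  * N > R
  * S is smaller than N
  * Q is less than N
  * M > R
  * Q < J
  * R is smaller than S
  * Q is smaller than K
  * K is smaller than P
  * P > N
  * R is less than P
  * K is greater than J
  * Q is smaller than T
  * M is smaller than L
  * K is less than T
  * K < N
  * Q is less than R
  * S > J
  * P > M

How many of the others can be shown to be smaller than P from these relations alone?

7

From P the given relations immediately reach R, M, K, N.
From those, Q, J, S — 7 in total.
No other element is forced below P by the given relations, so the count is 7.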